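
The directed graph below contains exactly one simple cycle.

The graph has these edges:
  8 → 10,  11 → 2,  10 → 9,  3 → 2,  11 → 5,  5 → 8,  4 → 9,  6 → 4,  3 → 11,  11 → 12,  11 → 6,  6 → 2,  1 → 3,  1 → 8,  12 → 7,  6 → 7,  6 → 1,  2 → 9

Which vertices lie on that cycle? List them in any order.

1, 3, 6, 11

DFS with gray/black marking from 11:
11 gray
  12 gray
    7 gray
    7 black
  12 black
  2 gray
    9 gray
    9 black
  2 black
  6 gray
    6→7: 7 black — skip
    6→2: 2 black — skip
    1 gray
      8 gray
        10 gray
          10→9: 9 black — skip
        10 black
      8 black
      3 gray
        3→2: 2 black — skip
        3→11: 11 is gray → back edge
Back edge closes the cycle 11 → 6 → 1 → 3 → 11; its vertices are {1, 3, 6, 11}.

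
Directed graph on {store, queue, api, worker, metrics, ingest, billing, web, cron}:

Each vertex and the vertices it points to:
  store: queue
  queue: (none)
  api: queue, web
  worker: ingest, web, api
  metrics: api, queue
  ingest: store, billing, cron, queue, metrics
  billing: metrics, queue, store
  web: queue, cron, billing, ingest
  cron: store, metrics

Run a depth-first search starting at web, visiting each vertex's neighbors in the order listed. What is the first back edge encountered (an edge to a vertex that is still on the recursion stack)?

api->web

DFS from web (visiting each vertex's neighbors in the order listed); mark gray on enter, black on exit:
web gray
  queue gray
  queue black
  cron gray
    store gray
      store→queue: queue black — skip
    store black
    metrics gray
      api gray
        api→queue: queue black — skip
        api→web: web is gray → back edge
First back edge: api → web.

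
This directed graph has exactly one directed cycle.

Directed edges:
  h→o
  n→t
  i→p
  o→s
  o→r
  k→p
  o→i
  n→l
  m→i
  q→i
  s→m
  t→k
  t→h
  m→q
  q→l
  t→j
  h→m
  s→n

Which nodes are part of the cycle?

h, n, o, s, t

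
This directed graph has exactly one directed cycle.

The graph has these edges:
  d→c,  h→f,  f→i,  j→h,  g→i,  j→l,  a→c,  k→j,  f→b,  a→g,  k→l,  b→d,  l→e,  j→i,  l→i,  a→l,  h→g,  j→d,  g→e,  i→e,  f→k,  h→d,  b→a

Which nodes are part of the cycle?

f, h, j, k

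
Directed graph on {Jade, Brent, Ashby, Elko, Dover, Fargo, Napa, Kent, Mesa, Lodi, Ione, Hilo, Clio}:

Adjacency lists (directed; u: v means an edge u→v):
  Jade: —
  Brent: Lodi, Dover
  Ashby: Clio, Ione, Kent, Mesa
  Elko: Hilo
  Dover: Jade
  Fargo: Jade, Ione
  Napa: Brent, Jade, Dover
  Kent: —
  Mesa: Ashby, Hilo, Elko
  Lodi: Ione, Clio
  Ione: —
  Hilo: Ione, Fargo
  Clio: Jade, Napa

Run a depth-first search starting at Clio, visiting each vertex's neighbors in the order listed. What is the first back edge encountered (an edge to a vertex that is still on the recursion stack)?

Lodi->Clio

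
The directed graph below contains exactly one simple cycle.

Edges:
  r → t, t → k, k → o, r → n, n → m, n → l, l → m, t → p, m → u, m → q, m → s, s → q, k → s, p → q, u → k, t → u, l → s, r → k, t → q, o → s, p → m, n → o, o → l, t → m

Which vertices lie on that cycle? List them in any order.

k, l, m, o, u

DFS with gray/black marking from u:
u gray
  k gray
    o gray
      l gray
        m gray
          s gray
            q gray
            q black
          s black
          m→u: u is gray → back edge
Back edge closes the cycle u → k → o → l → m → u; its vertices are {k, l, m, o, u}.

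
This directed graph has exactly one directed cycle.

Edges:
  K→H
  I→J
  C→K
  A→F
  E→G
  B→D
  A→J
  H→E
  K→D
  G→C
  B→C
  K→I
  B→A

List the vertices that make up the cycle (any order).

C, E, G, H, K

DFS with gray/black marking from C:
C gray
  K gray
    D gray
    D black
    I gray
      J gray
      J black
    I black
    H gray
      E gray
        G gray
          G→C: C is gray → back edge
Back edge closes the cycle C → K → H → E → G → C; its vertices are {C, E, G, H, K}.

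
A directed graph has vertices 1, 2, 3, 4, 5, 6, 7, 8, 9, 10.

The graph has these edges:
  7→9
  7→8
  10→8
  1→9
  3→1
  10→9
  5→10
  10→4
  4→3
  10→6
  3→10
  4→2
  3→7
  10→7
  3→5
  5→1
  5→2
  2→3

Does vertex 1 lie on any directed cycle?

No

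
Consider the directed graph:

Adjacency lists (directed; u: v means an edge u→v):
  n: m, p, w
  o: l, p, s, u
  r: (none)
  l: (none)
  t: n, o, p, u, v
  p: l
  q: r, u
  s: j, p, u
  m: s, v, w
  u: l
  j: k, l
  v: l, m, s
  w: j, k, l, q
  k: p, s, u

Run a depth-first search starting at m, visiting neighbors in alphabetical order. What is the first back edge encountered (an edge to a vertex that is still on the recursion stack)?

k→s

DFS from m (visiting neighbors in alphabetical order); mark gray on enter, black on exit:
m gray
  s gray
    j gray
      k gray
        p gray
          l gray
          l black
        p black
        k→s: s is gray → back edge
First back edge: k → s.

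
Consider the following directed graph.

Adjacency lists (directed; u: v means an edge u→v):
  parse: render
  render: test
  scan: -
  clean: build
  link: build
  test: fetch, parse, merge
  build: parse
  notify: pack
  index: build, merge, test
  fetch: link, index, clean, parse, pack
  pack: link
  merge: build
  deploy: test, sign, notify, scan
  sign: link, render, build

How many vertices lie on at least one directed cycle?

10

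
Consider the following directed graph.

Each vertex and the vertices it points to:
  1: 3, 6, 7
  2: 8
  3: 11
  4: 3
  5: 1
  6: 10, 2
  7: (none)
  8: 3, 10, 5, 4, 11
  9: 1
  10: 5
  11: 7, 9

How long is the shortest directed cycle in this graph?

For each vertex v, BFS finds the shortest path from v back to v.
The shortest such closed walk is 11 → 9 → 1 → 3 → 11, length 4.

4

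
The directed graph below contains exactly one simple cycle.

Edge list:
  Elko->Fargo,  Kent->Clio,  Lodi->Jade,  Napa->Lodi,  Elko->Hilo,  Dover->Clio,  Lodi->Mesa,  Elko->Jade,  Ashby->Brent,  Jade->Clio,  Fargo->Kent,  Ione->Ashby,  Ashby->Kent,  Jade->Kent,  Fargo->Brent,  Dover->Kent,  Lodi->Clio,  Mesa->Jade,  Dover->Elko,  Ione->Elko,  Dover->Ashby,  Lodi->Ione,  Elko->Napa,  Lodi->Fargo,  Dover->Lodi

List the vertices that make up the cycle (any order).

Elko, Ione, Lodi, Napa

DFS with gray/black marking from Lodi:
Lodi gray
  Clio gray
  Clio black
  Jade gray
    Jade→Clio: Clio black — skip
    Kent gray
      Kent→Clio: Clio black — skip
    Kent black
  Jade black
  Fargo gray
    Fargo→Kent: Kent black — skip
    Brent gray
    Brent black
  Fargo black
  Mesa gray
    Mesa→Jade: Jade black — skip
  Mesa black
  Ione gray
    Elko gray
      Elko→Fargo: Fargo black — skip
      Hilo gray
      Hilo black
      Elko→Jade: Jade black — skip
      Napa gray
        Napa→Lodi: Lodi is gray → back edge
Back edge closes the cycle Lodi → Ione → Elko → Napa → Lodi; its vertices are {Elko, Ione, Lodi, Napa}.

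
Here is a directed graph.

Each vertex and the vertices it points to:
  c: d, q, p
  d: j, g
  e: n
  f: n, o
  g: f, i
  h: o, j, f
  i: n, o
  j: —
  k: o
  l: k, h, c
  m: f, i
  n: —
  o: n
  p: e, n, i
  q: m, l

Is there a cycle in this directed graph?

DFS with white/gray/black marking, starting from k:
k gray
  o gray
    n gray
    n black
  o black
k black
c gray
  d gray
    j gray
    j black
    g gray
      f gray
        f→n: n black — skip
        f→o: o black — skip
      f black
      i gray
        i→n: n black — skip
        i→o: o black — skip
      i black
    g black
  d black
  q gray
    m gray
      m→f: f black — skip
      m→i: i black — skip
    m black
    l gray
      l→k: k black — skip
      h gray
        h→o: o black — skip
        h→j: j black — skip
        h→f: f black — skip
      h black
      l→c: c is gray → back edge
Back edge found, so a cycle exists: c → q → l → c.

Yes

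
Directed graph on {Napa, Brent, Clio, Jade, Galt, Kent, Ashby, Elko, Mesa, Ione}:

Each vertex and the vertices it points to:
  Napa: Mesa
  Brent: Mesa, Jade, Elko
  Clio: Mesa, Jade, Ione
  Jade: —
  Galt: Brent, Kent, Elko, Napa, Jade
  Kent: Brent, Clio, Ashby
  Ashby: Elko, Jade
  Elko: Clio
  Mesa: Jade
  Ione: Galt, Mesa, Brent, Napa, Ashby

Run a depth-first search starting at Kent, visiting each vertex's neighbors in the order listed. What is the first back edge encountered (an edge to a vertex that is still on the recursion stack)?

Galt->Brent

DFS from Kent (visiting each vertex's neighbors in the order listed); mark gray on enter, black on exit:
Kent gray
  Brent gray
    Mesa gray
      Jade gray
      Jade black
    Mesa black
    Brent→Jade: Jade black — skip
    Elko gray
      Clio gray
        Clio→Mesa: Mesa black — skip
        Clio→Jade: Jade black — skip
        Ione gray
          Galt gray
            Galt→Brent: Brent is gray → back edge
First back edge: Galt → Brent.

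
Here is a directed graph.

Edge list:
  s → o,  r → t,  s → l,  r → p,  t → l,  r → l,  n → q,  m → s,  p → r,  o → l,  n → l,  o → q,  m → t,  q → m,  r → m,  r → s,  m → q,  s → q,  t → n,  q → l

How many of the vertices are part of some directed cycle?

A vertex is on a directed cycle iff it belongs to a strongly connected component of size ≥ 2 (or has a self-loop).
The vertices on cycles are {m, n, o, p, q, r, s, t} — 8 in total.

8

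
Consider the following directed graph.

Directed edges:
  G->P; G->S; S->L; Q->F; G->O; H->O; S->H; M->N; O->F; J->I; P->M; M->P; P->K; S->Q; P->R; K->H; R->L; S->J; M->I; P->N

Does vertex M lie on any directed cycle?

Yes

M is on a cycle iff M can reach itself via ≥1 edge.
M → P → M — yes.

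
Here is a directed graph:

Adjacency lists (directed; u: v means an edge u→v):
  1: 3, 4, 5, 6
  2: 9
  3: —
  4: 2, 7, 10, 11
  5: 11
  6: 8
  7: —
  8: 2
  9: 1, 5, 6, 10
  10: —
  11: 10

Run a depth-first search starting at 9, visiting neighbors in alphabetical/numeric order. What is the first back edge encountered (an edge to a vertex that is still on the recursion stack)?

DFS from 9 (visiting neighbors in alphabetical/numeric order); mark gray on enter, black on exit:
9 gray
  1 gray
    3 gray
    3 black
    4 gray
      2 gray
        2→9: 9 is gray → back edge
First back edge: 2 → 9.

2->9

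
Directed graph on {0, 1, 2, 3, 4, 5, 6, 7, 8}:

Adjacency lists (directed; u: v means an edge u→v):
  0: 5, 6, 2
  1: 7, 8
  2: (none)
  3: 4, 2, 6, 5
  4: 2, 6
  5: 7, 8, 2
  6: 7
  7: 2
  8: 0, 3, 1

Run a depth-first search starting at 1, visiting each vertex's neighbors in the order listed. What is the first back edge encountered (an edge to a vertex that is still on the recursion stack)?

DFS from 1 (visiting each vertex's neighbors in the order listed); mark gray on enter, black on exit:
1 gray
  7 gray
    2 gray
    2 black
  7 black
  8 gray
    0 gray
      5 gray
        5→7: 7 black — skip
        5→8: 8 is gray → back edge
First back edge: 5 → 8.

5→8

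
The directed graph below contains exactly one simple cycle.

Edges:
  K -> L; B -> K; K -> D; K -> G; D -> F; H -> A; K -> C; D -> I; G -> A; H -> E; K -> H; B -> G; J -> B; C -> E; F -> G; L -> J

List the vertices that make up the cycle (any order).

DFS with gray/black marking from K:
K gray
  H gray
    A gray
    A black
    E gray
    E black
  H black
  C gray
    C→E: E black — skip
  C black
  D gray
    I gray
    I black
    F gray
      G gray
        G→A: A black — skip
      G black
    F black
  D black
  L gray
    J gray
      B gray
        B→K: K is gray → back edge
Back edge closes the cycle K → L → J → B → K; its vertices are {B, J, K, L}.

B, J, K, L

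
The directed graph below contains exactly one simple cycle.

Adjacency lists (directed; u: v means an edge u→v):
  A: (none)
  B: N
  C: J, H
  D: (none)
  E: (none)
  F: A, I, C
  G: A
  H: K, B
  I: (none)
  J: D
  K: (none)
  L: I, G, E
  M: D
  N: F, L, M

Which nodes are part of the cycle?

B, C, F, H, N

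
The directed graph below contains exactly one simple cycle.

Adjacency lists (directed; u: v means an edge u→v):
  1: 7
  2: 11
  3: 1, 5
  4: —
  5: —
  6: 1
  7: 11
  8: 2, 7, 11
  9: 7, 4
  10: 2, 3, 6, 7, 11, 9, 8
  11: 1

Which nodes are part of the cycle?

1, 7, 11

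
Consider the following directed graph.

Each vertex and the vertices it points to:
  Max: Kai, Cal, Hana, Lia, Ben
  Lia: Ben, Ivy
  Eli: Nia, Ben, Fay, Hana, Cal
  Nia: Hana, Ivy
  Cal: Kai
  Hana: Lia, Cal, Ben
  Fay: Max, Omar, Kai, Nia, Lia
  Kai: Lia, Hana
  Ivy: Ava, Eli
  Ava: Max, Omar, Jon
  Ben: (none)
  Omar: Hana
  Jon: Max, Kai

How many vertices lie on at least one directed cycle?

12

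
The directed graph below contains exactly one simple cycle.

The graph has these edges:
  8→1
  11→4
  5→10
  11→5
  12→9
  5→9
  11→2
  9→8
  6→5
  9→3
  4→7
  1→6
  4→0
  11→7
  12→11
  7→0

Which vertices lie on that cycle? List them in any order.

DFS with gray/black marking from 5:
5 gray
  9 gray
    3 gray
    3 black
    8 gray
      1 gray
        6 gray
          6→5: 5 is gray → back edge
Back edge closes the cycle 5 → 9 → 8 → 1 → 6 → 5; its vertices are {1, 5, 6, 8, 9}.

1, 5, 6, 8, 9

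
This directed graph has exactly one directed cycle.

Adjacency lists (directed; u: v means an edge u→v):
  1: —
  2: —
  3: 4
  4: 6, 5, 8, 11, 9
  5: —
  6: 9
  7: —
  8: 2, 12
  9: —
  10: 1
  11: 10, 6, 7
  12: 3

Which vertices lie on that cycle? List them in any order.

3, 4, 8, 12

DFS with gray/black marking from 4:
4 gray
  6 gray
    9 gray
    9 black
  6 black
  5 gray
  5 black
  8 gray
    2 gray
    2 black
    12 gray
      3 gray
        3→4: 4 is gray → back edge
Back edge closes the cycle 4 → 8 → 12 → 3 → 4; its vertices are {3, 4, 8, 12}.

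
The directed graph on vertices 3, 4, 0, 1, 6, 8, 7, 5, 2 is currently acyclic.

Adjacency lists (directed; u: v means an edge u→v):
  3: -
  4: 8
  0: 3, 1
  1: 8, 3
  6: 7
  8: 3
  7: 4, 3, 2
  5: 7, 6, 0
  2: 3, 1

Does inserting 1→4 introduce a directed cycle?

No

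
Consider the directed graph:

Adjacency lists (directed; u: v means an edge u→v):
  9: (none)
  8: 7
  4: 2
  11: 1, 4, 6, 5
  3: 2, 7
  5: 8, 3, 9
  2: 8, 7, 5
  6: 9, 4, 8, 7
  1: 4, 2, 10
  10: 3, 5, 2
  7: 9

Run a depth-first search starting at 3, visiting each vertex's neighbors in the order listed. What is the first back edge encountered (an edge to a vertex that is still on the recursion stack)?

DFS from 3 (visiting each vertex's neighbors in the order listed); mark gray on enter, black on exit:
3 gray
  2 gray
    8 gray
      7 gray
        9 gray
        9 black
      7 black
    8 black
    2→7: 7 black — skip
    5 gray
      5→8: 8 black — skip
      5→3: 3 is gray → back edge
First back edge: 5 → 3.

5->3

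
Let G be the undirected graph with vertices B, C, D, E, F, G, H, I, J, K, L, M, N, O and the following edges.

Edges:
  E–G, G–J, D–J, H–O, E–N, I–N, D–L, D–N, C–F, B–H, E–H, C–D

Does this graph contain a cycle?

Yes

DFS, tracking each vertex's parent; an edge to a visited non-parent vertex closes a cycle.
Start from I:
visit I (parent –)
  visit N (parent I)
    visit E (parent N)
      visit G (parent E)
        G–E: parent, skip
        visit J (parent G)
          J–G: parent, skip
          visit D (parent J)
            visit L (parent D)
              L–D: parent, skip
            D–N: N visited and ≠ parent → cycle
Cycle: N – E – G – J – D – N.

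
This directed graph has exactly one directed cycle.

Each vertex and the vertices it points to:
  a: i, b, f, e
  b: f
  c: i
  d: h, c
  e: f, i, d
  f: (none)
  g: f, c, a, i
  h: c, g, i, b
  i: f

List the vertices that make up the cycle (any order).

a, d, e, g, h

DFS with gray/black marking from e:
e gray
  f gray
  f black
  i gray
    i→f: f black — skip
  i black
  d gray
    h gray
      c gray
        c→i: i black — skip
      c black
      g gray
        g→f: f black — skip
        g→c: c black — skip
        a gray
          a→i: i black — skip
          b gray
            b→f: f black — skip
          b black
          a→f: f black — skip
          a→e: e is gray → back edge
Back edge closes the cycle e → d → h → g → a → e; its vertices are {a, d, e, g, h}.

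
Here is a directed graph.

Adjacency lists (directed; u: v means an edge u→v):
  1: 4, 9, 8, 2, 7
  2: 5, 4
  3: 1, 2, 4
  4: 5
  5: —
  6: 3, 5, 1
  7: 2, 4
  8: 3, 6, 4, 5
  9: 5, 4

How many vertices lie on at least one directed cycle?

A vertex is on a directed cycle iff it belongs to a strongly connected component of size ≥ 2 (or has a self-loop).
The vertices on cycles are {1, 3, 6, 8} — 4 in total.

4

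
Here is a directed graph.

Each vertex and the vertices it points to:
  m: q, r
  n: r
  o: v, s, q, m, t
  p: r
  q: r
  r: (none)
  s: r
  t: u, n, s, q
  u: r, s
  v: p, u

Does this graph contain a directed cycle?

No

DFS with white/gray/black marking, starting from m:
m gray
  q gray
    r gray
    r black
  q black
  m→r: r black — skip
m black
n gray
  n→r: r black — skip
n black
o gray
  v gray
    p gray
      p→r: r black — skip
    p black
    u gray
      u→r: r black — skip
      s gray
        s→r: r black — skip
      s black
    u black
  v black
  o→s: s black — skip
  o→q: q black — skip
  o→m: m black — skip
  t gray
    t→u: u black — skip
    t→n: n black — skip
    t→s: s black — skip
    t→q: q black — skip
  t black
o black
Every edge goes to a white or black vertex — no back edge, so the graph is acyclic.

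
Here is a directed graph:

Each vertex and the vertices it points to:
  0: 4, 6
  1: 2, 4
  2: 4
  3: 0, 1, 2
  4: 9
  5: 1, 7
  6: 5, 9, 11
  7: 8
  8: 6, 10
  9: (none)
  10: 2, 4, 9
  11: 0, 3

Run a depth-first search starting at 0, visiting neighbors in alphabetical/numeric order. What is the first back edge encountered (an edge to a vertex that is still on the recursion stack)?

8→6

DFS from 0 (visiting neighbors in alphabetical/numeric order); mark gray on enter, black on exit:
0 gray
  4 gray
    9 gray
    9 black
  4 black
  6 gray
    5 gray
      1 gray
        2 gray
          2→4: 4 black — skip
        2 black
        1→4: 4 black — skip
      1 black
      7 gray
        8 gray
          8→6: 6 is gray → back edge
First back edge: 8 → 6.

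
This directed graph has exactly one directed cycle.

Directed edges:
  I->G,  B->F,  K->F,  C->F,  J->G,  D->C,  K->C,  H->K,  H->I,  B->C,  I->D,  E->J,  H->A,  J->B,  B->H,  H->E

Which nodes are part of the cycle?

DFS with gray/black marking from H:
H gray
  I gray
    D gray
      C gray
        F gray
        F black
      C black
    D black
    G gray
    G black
  I black
  A gray
  A black
  E gray
    J gray
      B gray
        B→H: H is gray → back edge
Back edge closes the cycle H → E → J → B → H; its vertices are {B, E, H, J}.

B, E, H, J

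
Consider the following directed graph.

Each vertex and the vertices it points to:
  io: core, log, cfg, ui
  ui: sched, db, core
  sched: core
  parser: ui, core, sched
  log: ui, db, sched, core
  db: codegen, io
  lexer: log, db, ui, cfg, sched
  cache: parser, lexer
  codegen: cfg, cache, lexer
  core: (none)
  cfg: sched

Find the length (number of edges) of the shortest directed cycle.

For each vertex v, BFS finds the shortest path from v back to v.
The shortest such closed walk is db → codegen → lexer → db, length 3.

3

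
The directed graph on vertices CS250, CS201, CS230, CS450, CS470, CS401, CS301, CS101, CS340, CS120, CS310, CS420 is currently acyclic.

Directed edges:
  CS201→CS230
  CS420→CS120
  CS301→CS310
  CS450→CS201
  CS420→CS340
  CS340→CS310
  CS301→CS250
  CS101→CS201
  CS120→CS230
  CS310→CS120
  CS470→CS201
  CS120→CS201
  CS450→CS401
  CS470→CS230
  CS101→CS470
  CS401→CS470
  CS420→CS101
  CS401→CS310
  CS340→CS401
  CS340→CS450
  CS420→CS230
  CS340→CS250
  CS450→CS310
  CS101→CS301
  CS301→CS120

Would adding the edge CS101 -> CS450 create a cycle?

Adding CS101→CS450 creates a cycle iff CS450 can already reach CS101.
Explore from CS450: no path reaches CS101. The graph stays acyclic.

No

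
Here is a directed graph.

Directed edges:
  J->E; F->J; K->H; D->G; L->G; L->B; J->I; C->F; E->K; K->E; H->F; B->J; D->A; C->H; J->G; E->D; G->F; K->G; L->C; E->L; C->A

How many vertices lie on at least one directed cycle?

A vertex is on a directed cycle iff it belongs to a strongly connected component of size ≥ 2 (or has a self-loop).
The vertices on cycles are {B, C, D, E, F, G, H, J, K, L} — 10 in total.

10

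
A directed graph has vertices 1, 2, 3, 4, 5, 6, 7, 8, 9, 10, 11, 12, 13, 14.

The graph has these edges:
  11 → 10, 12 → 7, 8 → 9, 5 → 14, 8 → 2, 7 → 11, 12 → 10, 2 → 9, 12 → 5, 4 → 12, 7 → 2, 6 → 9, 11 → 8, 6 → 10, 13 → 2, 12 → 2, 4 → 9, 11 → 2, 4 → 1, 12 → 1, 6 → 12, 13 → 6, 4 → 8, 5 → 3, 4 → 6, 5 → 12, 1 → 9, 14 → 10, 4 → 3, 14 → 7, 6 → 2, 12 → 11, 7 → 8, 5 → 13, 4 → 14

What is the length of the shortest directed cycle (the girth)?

For each vertex v, BFS finds the shortest path from v back to v.
The shortest such closed walk is 12 → 5 → 12, length 2.

2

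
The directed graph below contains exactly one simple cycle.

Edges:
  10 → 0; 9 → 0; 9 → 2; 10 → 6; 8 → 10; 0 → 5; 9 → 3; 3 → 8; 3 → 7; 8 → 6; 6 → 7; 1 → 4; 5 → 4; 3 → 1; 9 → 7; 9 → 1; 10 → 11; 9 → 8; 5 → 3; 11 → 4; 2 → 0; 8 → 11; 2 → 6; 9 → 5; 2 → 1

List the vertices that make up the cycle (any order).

DFS with gray/black marking from 5:
5 gray
  4 gray
  4 black
  3 gray
    8 gray
      6 gray
        7 gray
        7 black
      6 black
      11 gray
        11→4: 4 black — skip
      11 black
      10 gray
        10→11: 11 black — skip
        0 gray
          0→5: 5 is gray → back edge
Back edge closes the cycle 5 → 3 → 8 → 10 → 0 → 5; its vertices are {0, 3, 5, 8, 10}.

0, 3, 5, 8, 10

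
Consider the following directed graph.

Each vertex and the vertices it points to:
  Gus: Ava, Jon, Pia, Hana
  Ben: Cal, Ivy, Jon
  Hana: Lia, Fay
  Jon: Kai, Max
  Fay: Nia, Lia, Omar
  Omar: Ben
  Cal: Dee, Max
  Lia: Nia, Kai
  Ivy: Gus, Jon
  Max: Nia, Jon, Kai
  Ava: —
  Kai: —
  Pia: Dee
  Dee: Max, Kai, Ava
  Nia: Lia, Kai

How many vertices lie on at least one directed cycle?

A vertex is on a directed cycle iff it belongs to a strongly connected component of size ≥ 2 (or has a self-loop).
The vertices on cycles are {Ben, Fay, Gus, Ivy, Jon, Lia, Max, Nia, Hana, Omar} — 10 in total.

10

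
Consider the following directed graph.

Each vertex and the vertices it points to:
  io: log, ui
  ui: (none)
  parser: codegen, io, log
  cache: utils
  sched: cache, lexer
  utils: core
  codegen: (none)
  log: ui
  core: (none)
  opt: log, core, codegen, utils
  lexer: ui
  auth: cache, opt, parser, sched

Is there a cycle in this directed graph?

DFS with white/gray/black marking, starting from utils:
utils gray
  core gray
  core black
utils black
io gray
  log gray
    ui gray
    ui black
  log black
  io→ui: ui black — skip
io black
parser gray
  codegen gray
  codegen black
  parser→io: io black — skip
  parser→log: log black — skip
parser black
cache gray
  cache→utils: utils black — skip
cache black
sched gray
  sched→cache: cache black — skip
  lexer gray
    lexer→ui: ui black — skip
  lexer black
sched black
opt gray
  opt→log: log black — skip
  opt→core: core black — skip
  opt→codegen: codegen black — skip
  opt→utils: utils black — skip
opt black
auth gray
  auth→cache: cache black — skip
  auth→opt: opt black — skip
  auth→parser: parser black — skip
  auth→sched: sched black — skip
auth black
Every edge goes to a white or black vertex — no back edge, so the graph is acyclic.

No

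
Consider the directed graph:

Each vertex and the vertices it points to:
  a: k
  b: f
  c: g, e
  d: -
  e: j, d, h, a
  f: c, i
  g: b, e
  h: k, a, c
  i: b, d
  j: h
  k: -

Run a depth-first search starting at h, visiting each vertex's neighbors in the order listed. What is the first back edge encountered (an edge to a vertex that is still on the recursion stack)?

DFS from h (visiting each vertex's neighbors in the order listed); mark gray on enter, black on exit:
h gray
  k gray
  k black
  a gray
    a→k: k black — skip
  a black
  c gray
    g gray
      b gray
        f gray
          f→c: c is gray → back edge
First back edge: f → c.

f→c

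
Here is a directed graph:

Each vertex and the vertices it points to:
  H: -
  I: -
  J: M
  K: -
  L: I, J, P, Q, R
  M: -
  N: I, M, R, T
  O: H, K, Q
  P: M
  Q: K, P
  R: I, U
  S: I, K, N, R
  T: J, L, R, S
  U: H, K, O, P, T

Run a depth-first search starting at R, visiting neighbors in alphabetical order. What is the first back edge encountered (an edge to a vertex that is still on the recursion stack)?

DFS from R (visiting neighbors in alphabetical order); mark gray on enter, black on exit:
R gray
  I gray
  I black
  U gray
    H gray
    H black
    K gray
    K black
    O gray
      O→H: H black — skip
      O→K: K black — skip
      Q gray
        Q→K: K black — skip
        P gray
          M gray
          M black
        P black
      Q black
    O black
    U→P: P black — skip
    T gray
      J gray
        J→M: M black — skip
      J black
      L gray
        L→I: I black — skip
        L→J: J black — skip
        L→P: P black — skip
        L→Q: Q black — skip
        L→R: R is gray → back edge
First back edge: L → R.

L->R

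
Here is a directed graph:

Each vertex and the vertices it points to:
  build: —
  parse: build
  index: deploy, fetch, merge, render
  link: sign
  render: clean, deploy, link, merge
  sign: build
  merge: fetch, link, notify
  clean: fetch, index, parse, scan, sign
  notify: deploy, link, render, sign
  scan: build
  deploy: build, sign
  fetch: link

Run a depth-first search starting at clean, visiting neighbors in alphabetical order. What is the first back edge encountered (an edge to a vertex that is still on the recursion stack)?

render→clean

DFS from clean (visiting neighbors in alphabetical order); mark gray on enter, black on exit:
clean gray
  fetch gray
    link gray
      sign gray
        build gray
        build black
      sign black
    link black
  fetch black
  index gray
    deploy gray
      deploy→build: build black — skip
      deploy→sign: sign black — skip
    deploy black
    index→fetch: fetch black — skip
    merge gray
      merge→fetch: fetch black — skip
      merge→link: link black — skip
      notify gray
        notify→deploy: deploy black — skip
        notify→link: link black — skip
        render gray
          render→clean: clean is gray → back edge
First back edge: render → clean.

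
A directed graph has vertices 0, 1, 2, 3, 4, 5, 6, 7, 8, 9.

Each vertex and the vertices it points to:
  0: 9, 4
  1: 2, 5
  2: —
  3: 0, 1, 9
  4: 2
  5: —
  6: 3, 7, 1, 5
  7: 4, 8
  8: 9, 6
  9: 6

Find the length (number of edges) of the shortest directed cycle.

3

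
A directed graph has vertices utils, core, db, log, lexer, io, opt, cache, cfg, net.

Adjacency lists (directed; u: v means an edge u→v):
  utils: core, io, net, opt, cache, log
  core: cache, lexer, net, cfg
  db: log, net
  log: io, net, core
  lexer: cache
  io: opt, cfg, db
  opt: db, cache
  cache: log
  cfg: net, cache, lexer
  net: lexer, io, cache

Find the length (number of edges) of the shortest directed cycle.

3

For each vertex v, BFS finds the shortest path from v back to v.
The shortest such closed walk is log → core → cache → log, length 3.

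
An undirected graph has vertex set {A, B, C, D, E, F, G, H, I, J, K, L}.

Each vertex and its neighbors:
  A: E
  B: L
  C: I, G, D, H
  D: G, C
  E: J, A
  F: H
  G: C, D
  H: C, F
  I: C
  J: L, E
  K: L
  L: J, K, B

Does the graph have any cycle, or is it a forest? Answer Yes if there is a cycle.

Yes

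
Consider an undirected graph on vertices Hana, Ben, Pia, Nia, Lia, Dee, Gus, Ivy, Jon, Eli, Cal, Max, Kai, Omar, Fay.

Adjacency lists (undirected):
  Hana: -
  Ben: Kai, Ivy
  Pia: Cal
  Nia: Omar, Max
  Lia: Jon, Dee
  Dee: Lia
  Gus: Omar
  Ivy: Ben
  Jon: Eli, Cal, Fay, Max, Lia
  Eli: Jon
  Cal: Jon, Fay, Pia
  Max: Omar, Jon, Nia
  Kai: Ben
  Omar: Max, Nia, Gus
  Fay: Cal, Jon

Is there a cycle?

DFS, tracking each vertex's parent; an edge to a visited non-parent vertex closes a cycle.
Start from Nia:
visit Nia (parent –)
  visit Omar (parent Nia)
    visit Max (parent Omar)
      Max–Omar: parent, skip
      visit Jon (parent Max)
        visit Eli (parent Jon)
          Eli–Jon: parent, skip
        visit Cal (parent Jon)
          Cal–Jon: parent, skip
          visit Fay (parent Cal)
            Fay–Cal: parent, skip
            Fay–Jon: Jon visited and ≠ parent → cycle
Cycle: Jon – Cal – Fay – Jon.

Yes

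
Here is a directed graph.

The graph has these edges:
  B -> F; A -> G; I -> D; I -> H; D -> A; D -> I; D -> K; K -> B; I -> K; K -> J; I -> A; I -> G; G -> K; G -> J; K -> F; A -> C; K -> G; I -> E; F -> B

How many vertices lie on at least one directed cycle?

A vertex is on a directed cycle iff it belongs to a strongly connected component of size ≥ 2 (or has a self-loop).
The vertices on cycles are {B, D, F, G, I, K} — 6 in total.

6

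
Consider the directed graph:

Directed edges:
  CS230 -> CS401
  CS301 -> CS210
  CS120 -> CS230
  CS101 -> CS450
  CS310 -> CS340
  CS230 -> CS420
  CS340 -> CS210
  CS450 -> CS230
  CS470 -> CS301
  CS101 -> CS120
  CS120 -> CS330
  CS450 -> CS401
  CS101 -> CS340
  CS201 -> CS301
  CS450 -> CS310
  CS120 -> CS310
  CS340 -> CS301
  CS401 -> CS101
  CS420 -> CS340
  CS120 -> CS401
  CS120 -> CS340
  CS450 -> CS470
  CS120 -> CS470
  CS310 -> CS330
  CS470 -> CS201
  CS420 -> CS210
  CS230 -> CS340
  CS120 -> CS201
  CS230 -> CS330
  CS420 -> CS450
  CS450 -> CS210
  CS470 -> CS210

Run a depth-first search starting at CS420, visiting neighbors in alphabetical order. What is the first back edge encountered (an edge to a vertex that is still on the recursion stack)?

CS120->CS230

DFS from CS420 (visiting neighbors in alphabetical order); mark gray on enter, black on exit:
CS420 gray
  CS210 gray
  CS210 black
  CS340 gray
    CS340→CS210: CS210 black — skip
    CS301 gray
      CS301→CS210: CS210 black — skip
    CS301 black
  CS340 black
  CS450 gray
    CS450→CS210: CS210 black — skip
    CS230 gray
      CS330 gray
      CS330 black
      CS230→CS340: CS340 black — skip
      CS401 gray
        CS101 gray
          CS120 gray
            CS201 gray
              CS201→CS301: CS301 black — skip
            CS201 black
            CS120→CS230: CS230 is gray → back edge
First back edge: CS120 → CS230.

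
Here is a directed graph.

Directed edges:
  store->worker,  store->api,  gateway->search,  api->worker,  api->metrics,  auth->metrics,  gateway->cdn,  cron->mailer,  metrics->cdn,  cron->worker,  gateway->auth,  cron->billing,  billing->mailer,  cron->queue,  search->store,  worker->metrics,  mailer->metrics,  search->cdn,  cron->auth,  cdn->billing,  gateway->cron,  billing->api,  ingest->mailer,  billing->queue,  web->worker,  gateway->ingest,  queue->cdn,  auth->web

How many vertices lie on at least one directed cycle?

7

A vertex is on a directed cycle iff it belongs to a strongly connected component of size ≥ 2 (or has a self-loop).
The vertices on cycles are {api, cdn, queue, mailer, worker, billing, metrics} — 7 in total.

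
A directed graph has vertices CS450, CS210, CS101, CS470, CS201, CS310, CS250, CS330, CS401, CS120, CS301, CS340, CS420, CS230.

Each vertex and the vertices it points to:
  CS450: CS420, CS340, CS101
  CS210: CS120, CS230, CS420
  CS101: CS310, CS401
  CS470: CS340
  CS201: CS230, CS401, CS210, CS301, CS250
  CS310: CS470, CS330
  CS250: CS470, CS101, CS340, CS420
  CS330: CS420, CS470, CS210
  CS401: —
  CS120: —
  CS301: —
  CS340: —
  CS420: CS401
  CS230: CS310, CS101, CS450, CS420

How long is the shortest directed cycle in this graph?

For each vertex v, BFS finds the shortest path from v back to v.
The shortest such closed walk is CS210 → CS230 → CS310 → CS330 → CS210, length 4.

4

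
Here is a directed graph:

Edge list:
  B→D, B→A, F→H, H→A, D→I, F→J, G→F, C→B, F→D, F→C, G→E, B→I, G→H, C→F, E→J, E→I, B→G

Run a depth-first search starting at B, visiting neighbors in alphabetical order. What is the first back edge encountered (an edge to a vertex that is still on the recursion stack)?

DFS from B (visiting neighbors in alphabetical order); mark gray on enter, black on exit:
B gray
  A gray
  A black
  D gray
    I gray
    I black
  D black
  G gray
    E gray
      E→I: I black — skip
      J gray
      J black
    E black
    F gray
      C gray
        C→B: B is gray → back edge
First back edge: C → B.

C→B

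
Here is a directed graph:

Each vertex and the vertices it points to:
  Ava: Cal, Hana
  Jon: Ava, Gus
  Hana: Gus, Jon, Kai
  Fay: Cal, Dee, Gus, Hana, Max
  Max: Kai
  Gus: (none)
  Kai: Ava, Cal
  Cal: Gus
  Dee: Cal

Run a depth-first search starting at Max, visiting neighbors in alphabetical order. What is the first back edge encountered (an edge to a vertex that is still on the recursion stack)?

Jon->Ava

DFS from Max (visiting neighbors in alphabetical order); mark gray on enter, black on exit:
Max gray
  Kai gray
    Ava gray
      Cal gray
        Gus gray
        Gus black
      Cal black
      Hana gray
        Hana→Gus: Gus black — skip
        Jon gray
          Jon→Ava: Ava is gray → back edge
First back edge: Jon → Ava.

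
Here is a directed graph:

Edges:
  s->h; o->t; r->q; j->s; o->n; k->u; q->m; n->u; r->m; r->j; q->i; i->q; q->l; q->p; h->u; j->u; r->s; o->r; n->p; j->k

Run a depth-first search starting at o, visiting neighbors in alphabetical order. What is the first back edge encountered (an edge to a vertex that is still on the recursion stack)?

i→q

DFS from o (visiting neighbors in alphabetical order); mark gray on enter, black on exit:
o gray
  n gray
    p gray
    p black
    u gray
    u black
  n black
  r gray
    j gray
      k gray
        k→u: u black — skip
      k black
      s gray
        h gray
          h→u: u black — skip
        h black
      s black
      j→u: u black — skip
    j black
    m gray
    m black
    q gray
      i gray
        i→q: q is gray → back edge
First back edge: i → q.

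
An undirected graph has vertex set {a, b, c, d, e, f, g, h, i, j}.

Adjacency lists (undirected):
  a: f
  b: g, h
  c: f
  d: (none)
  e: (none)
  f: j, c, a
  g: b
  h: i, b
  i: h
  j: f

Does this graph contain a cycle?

No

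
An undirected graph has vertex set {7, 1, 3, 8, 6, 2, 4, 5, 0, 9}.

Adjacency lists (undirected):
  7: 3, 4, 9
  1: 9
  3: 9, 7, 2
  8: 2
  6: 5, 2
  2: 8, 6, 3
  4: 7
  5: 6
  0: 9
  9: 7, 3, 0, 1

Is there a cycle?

DFS, tracking each vertex's parent; an edge to a visited non-parent vertex closes a cycle.
Start from 9:
visit 9 (parent –)
  visit 7 (parent 9)
    visit 3 (parent 7)
      3–9: 9 visited and ≠ parent → cycle
Cycle: 9 – 7 – 3 – 9.

Yes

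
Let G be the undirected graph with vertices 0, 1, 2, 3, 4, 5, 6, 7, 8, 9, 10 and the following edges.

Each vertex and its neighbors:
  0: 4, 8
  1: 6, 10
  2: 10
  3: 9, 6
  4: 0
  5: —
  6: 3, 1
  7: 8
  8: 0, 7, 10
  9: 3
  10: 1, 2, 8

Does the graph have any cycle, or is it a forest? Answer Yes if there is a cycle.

DFS, tracking each vertex's parent; an edge to a visited non-parent vertex closes a cycle.
Start from 6:
visit 6 (parent –)
  visit 3 (parent 6)
    visit 9 (parent 3)
      9–3: parent, skip
    3–6: parent, skip
  visit 1 (parent 6)
    1–6: parent, skip
    visit 10 (parent 1)
      10–1: parent, skip
      visit 2 (parent 10)
        2–10: parent, skip
      visit 8 (parent 10)
        visit 0 (parent 8)
          visit 4 (parent 0)
            4–0: parent, skip
          0–8: parent, skip
        visit 7 (parent 8)
          7–8: parent, skip
        8–10: parent, skip
visit 5 (parent –)
No non-parent visited neighbor found — the graph is a forest.

No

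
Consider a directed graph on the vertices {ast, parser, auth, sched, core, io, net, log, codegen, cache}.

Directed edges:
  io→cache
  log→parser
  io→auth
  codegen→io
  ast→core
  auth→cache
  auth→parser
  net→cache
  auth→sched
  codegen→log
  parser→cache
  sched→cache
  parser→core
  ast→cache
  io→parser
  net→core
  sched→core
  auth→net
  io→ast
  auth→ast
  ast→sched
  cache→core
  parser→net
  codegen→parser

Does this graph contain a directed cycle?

No

DFS with white/gray/black marking, starting from parser:
parser gray
  net gray
    cache gray
      core gray
      core black
    cache black
    net→core: core black — skip
  net black
  parser→core: core black — skip
  parser→cache: cache black — skip
parser black
ast gray
  ast→cache: cache black — skip
  ast→core: core black — skip
  sched gray
    sched→core: core black — skip
    sched→cache: cache black — skip
  sched black
ast black
auth gray
  auth→parser: parser black — skip
  auth→sched: sched black — skip
  auth→ast: ast black — skip
  auth→cache: cache black — skip
  auth→net: net black — skip
auth black
io gray
  io→auth: auth black — skip
  io→cache: cache black — skip
  io→ast: ast black — skip
  io→parser: parser black — skip
io black
log gray
  log→parser: parser black — skip
log black
codegen gray
  codegen→parser: parser black — skip
  codegen→log: log black — skip
  codegen→io: io black — skip
codegen black
Every edge goes to a white or black vertex — no back edge, so the graph is acyclic.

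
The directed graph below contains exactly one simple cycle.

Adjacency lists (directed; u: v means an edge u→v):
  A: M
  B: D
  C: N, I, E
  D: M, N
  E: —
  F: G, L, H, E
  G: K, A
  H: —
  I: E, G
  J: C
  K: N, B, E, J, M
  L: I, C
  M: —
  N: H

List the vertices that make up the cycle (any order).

C, G, I, J, K

DFS with gray/black marking from G:
G gray
  K gray
    N gray
      H gray
      H black
    N black
    B gray
      D gray
        M gray
        M black
        D→N: N black — skip
      D black
    B black
    E gray
    E black
    J gray
      C gray
        C→N: N black — skip
        I gray
          I→E: E black — skip
          I→G: G is gray → back edge
Back edge closes the cycle G → K → J → C → I → G; its vertices are {C, G, I, J, K}.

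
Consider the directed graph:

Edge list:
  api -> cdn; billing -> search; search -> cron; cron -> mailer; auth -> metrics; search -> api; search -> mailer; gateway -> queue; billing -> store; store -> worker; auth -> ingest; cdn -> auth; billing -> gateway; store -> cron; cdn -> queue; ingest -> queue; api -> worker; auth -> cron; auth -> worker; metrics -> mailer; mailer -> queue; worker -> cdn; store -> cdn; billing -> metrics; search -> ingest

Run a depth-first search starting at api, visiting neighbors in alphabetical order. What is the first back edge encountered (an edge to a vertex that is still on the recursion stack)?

worker->cdn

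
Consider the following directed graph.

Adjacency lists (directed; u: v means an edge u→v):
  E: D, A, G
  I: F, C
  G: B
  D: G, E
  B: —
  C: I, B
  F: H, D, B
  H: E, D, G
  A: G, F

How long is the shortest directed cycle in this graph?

2

For each vertex v, BFS finds the shortest path from v back to v.
The shortest such closed walk is I → C → I, length 2.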